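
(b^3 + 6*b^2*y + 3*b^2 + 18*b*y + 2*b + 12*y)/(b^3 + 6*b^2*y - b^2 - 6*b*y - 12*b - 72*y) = (b^2 + 3*b + 2)/(b^2 - b - 12)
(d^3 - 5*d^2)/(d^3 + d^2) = (d - 5)/(d + 1)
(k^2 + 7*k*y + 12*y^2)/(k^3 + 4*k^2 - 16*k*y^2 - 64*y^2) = (-k - 3*y)/(-k^2 + 4*k*y - 4*k + 16*y)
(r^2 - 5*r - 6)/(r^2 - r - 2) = (r - 6)/(r - 2)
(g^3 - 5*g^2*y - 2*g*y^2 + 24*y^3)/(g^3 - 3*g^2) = (g^3 - 5*g^2*y - 2*g*y^2 + 24*y^3)/(g^2*(g - 3))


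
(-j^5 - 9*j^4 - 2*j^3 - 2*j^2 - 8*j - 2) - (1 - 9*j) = -j^5 - 9*j^4 - 2*j^3 - 2*j^2 + j - 3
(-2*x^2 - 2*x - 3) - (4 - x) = -2*x^2 - x - 7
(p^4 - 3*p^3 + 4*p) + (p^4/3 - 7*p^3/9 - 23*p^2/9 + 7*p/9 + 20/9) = 4*p^4/3 - 34*p^3/9 - 23*p^2/9 + 43*p/9 + 20/9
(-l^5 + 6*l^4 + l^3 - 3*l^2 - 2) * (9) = -9*l^5 + 54*l^4 + 9*l^3 - 27*l^2 - 18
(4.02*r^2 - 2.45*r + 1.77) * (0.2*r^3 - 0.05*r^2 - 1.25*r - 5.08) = 0.804*r^5 - 0.691*r^4 - 4.5485*r^3 - 17.4476*r^2 + 10.2335*r - 8.9916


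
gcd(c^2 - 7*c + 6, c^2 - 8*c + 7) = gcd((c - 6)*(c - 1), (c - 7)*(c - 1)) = c - 1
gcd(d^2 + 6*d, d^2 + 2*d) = d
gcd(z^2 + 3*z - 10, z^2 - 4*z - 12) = 1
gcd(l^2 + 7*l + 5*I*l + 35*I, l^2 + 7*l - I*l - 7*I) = l + 7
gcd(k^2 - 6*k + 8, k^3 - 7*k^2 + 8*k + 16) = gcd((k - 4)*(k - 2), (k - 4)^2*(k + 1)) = k - 4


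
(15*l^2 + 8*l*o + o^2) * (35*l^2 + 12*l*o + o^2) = 525*l^4 + 460*l^3*o + 146*l^2*o^2 + 20*l*o^3 + o^4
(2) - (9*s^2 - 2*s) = -9*s^2 + 2*s + 2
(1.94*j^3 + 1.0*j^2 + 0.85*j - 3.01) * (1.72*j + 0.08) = 3.3368*j^4 + 1.8752*j^3 + 1.542*j^2 - 5.1092*j - 0.2408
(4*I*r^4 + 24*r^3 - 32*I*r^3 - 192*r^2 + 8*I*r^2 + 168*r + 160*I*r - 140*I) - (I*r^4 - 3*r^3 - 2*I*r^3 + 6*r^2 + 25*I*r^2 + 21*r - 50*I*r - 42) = 3*I*r^4 + 27*r^3 - 30*I*r^3 - 198*r^2 - 17*I*r^2 + 147*r + 210*I*r + 42 - 140*I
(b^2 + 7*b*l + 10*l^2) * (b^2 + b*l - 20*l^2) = b^4 + 8*b^3*l - 3*b^2*l^2 - 130*b*l^3 - 200*l^4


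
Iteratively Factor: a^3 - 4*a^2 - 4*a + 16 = (a - 4)*(a^2 - 4) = (a - 4)*(a - 2)*(a + 2)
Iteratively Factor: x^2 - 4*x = (x - 4)*(x)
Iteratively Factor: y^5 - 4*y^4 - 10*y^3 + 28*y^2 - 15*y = (y)*(y^4 - 4*y^3 - 10*y^2 + 28*y - 15) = y*(y - 5)*(y^3 + y^2 - 5*y + 3) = y*(y - 5)*(y + 3)*(y^2 - 2*y + 1) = y*(y - 5)*(y - 1)*(y + 3)*(y - 1)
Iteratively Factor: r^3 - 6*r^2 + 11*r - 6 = (r - 3)*(r^2 - 3*r + 2) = (r - 3)*(r - 2)*(r - 1)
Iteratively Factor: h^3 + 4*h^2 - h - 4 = (h + 4)*(h^2 - 1) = (h + 1)*(h + 4)*(h - 1)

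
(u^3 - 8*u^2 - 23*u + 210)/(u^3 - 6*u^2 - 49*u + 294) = (u + 5)/(u + 7)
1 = 1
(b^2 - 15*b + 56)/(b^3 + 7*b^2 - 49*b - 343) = (b - 8)/(b^2 + 14*b + 49)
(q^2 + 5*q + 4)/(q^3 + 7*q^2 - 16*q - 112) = (q + 1)/(q^2 + 3*q - 28)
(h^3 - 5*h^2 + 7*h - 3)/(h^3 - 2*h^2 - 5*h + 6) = (h - 1)/(h + 2)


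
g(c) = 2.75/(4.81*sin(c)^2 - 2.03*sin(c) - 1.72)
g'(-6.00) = -0.48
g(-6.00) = -1.44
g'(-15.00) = -6.48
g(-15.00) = 1.68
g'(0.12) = 0.67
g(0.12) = -1.45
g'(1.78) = 5.24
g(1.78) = 3.07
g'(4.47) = -0.33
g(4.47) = 0.57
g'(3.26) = -4.33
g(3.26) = -1.95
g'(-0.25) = 13.78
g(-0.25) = -2.98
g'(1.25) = -13.11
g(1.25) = 4.01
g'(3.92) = -3.99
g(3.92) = 1.32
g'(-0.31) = 30.48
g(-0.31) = -4.21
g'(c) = 2.75*(-9.62*sin(c)*cos(c) + 2.03*cos(c))/(4.81*sin(c)^2 - 2.03*sin(c) - 1.72)^2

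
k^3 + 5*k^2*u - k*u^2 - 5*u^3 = (k - u)*(k + u)*(k + 5*u)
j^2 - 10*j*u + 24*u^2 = (j - 6*u)*(j - 4*u)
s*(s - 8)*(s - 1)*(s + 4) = s^4 - 5*s^3 - 28*s^2 + 32*s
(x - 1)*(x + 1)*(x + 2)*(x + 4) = x^4 + 6*x^3 + 7*x^2 - 6*x - 8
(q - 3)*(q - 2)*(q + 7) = q^3 + 2*q^2 - 29*q + 42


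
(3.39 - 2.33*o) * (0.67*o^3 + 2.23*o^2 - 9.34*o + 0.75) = -1.5611*o^4 - 2.9246*o^3 + 29.3219*o^2 - 33.4101*o + 2.5425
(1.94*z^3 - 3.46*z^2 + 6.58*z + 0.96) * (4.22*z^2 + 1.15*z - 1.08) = 8.1868*z^5 - 12.3702*z^4 + 21.6934*z^3 + 15.355*z^2 - 6.0024*z - 1.0368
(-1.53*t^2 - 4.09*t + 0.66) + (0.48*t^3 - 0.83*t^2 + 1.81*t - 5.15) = 0.48*t^3 - 2.36*t^2 - 2.28*t - 4.49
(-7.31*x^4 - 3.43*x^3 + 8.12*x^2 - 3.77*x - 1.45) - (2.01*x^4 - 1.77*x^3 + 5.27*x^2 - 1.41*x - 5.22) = -9.32*x^4 - 1.66*x^3 + 2.85*x^2 - 2.36*x + 3.77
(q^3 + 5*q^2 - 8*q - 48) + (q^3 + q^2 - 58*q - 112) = 2*q^3 + 6*q^2 - 66*q - 160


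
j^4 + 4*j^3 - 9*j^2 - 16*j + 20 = (j - 2)*(j - 1)*(j + 2)*(j + 5)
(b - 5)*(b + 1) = b^2 - 4*b - 5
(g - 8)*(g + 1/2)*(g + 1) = g^3 - 13*g^2/2 - 23*g/2 - 4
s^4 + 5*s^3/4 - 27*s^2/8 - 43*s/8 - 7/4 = (s - 2)*(s + 1/2)*(s + 1)*(s + 7/4)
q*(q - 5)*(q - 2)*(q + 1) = q^4 - 6*q^3 + 3*q^2 + 10*q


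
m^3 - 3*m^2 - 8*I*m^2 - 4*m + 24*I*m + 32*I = (m - 4)*(m + 1)*(m - 8*I)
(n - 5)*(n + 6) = n^2 + n - 30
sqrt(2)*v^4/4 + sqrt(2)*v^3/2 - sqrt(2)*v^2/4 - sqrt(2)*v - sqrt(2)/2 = (v/2 + 1/2)*(v - sqrt(2))*(v + sqrt(2))*(sqrt(2)*v/2 + sqrt(2)/2)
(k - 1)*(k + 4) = k^2 + 3*k - 4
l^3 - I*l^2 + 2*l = l*(l - 2*I)*(l + I)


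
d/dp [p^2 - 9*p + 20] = 2*p - 9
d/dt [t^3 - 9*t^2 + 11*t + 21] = 3*t^2 - 18*t + 11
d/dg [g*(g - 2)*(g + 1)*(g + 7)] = 4*g^3 + 18*g^2 - 18*g - 14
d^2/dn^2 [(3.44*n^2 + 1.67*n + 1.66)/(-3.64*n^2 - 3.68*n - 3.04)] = (5.6843418860808e-14*n^4 + 47.905312*n^3 + 96.427968*n^2 - 22.5388800000001*n - 34.439936)/(48.228544*n^6 + 146.275584*n^5 + 268.71936*n^4 + 294.16448*n^3 + 224.42496*n^2 + 102.027264*n + 28.094464)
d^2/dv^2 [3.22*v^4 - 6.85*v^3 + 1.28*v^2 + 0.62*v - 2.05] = 38.64*v^2 - 41.1*v + 2.56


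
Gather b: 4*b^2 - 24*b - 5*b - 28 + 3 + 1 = 4*b^2 - 29*b - 24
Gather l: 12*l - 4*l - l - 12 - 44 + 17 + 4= 7*l - 35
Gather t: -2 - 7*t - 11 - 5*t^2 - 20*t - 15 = -5*t^2 - 27*t - 28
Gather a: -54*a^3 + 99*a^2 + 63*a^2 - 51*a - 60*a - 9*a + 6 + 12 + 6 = -54*a^3 + 162*a^2 - 120*a + 24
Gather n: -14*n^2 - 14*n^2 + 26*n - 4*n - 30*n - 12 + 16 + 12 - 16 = -28*n^2 - 8*n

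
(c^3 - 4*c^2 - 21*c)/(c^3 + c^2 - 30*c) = (c^2 - 4*c - 21)/(c^2 + c - 30)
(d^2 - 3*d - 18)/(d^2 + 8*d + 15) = (d - 6)/(d + 5)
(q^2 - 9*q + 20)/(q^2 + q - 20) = (q - 5)/(q + 5)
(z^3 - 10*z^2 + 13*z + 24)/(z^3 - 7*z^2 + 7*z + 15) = (z - 8)/(z - 5)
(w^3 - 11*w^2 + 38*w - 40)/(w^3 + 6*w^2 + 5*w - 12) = (w^3 - 11*w^2 + 38*w - 40)/(w^3 + 6*w^2 + 5*w - 12)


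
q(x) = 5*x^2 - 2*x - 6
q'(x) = 10*x - 2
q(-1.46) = 7.58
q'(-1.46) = -16.60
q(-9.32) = 446.95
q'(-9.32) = -95.20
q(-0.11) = -5.72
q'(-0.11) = -3.10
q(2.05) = 10.91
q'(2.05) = 18.50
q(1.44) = 1.49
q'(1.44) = 12.40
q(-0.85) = -0.69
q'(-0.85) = -10.50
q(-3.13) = 49.24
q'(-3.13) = -33.30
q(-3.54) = 63.74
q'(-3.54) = -37.40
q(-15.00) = 1149.00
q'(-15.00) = -152.00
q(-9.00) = 417.00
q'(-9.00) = -92.00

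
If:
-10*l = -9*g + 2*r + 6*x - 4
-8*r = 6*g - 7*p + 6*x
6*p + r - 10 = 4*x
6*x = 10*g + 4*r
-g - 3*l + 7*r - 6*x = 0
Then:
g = 7908/26471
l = -4750/26471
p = 59640/26471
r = 24246/26471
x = 29344/26471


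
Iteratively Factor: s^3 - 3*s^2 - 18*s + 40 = (s + 4)*(s^2 - 7*s + 10) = (s - 2)*(s + 4)*(s - 5)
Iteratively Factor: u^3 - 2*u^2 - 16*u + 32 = (u - 2)*(u^2 - 16) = (u - 2)*(u + 4)*(u - 4)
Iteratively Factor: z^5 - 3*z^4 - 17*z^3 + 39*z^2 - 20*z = (z + 4)*(z^4 - 7*z^3 + 11*z^2 - 5*z) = (z - 1)*(z + 4)*(z^3 - 6*z^2 + 5*z) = (z - 1)^2*(z + 4)*(z^2 - 5*z) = (z - 5)*(z - 1)^2*(z + 4)*(z)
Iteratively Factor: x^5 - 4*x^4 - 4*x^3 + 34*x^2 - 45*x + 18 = (x - 1)*(x^4 - 3*x^3 - 7*x^2 + 27*x - 18) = (x - 1)^2*(x^3 - 2*x^2 - 9*x + 18) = (x - 3)*(x - 1)^2*(x^2 + x - 6) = (x - 3)*(x - 1)^2*(x + 3)*(x - 2)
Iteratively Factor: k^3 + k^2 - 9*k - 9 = (k + 3)*(k^2 - 2*k - 3) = (k + 1)*(k + 3)*(k - 3)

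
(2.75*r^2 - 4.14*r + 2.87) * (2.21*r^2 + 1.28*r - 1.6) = 6.0775*r^4 - 5.6294*r^3 - 3.3565*r^2 + 10.2976*r - 4.592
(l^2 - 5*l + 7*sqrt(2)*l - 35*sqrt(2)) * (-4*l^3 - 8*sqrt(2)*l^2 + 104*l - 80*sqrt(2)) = -4*l^5 - 36*sqrt(2)*l^4 + 20*l^4 - 8*l^3 + 180*sqrt(2)*l^3 + 40*l^2 + 648*sqrt(2)*l^2 - 3240*sqrt(2)*l - 1120*l + 5600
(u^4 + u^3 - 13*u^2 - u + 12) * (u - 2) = u^5 - u^4 - 15*u^3 + 25*u^2 + 14*u - 24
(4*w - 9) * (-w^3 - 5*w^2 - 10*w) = -4*w^4 - 11*w^3 + 5*w^2 + 90*w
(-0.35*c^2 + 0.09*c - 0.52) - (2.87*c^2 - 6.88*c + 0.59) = -3.22*c^2 + 6.97*c - 1.11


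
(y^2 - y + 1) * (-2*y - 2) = -2*y^3 - 2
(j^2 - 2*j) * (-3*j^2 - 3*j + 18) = -3*j^4 + 3*j^3 + 24*j^2 - 36*j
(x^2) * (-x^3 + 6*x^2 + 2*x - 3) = -x^5 + 6*x^4 + 2*x^3 - 3*x^2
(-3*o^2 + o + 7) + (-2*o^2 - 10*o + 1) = -5*o^2 - 9*o + 8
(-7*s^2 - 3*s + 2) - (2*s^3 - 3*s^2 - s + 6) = -2*s^3 - 4*s^2 - 2*s - 4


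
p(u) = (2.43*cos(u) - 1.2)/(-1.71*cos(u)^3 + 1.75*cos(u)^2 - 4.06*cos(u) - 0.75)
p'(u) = (2.43*cos(u) - 1.2)*(-5.13*sin(u)*cos(u)^2 + 3.5*sin(u)*cos(u) - 4.06*sin(u))/(-1.71*cos(u)^3 + 1.75*cos(u)^2 - 4.06*cos(u) - 0.75)^2 - 2.43*sin(u)/(-1.71*cos(u)^3 + 1.75*cos(u)^2 - 4.06*cos(u) - 0.75) = (-8.3106*cos(u)^3 + 10.4085*cos(u)^2 - 4.2*cos(u) + 6.6945)*sin(u)/(2.9241*cos(u)^6 - 5.985*cos(u)^5 + 16.9477*cos(u)^4 - 11.645*cos(u)^3 + 13.8586*cos(u)^2 + 6.09*cos(u) + 0.5625)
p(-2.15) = -1.11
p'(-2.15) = -2.18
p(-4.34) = -2.00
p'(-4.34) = 8.59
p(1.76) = -19.07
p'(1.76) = 1029.18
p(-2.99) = -0.54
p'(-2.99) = -0.10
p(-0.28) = -0.25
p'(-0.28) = -0.07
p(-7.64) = 0.44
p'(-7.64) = -2.52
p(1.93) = -2.12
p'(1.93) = 9.81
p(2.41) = -0.76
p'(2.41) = 0.82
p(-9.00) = -0.60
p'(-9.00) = -0.32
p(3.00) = -0.54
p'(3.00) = 0.09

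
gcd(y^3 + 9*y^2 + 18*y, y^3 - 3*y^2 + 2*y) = y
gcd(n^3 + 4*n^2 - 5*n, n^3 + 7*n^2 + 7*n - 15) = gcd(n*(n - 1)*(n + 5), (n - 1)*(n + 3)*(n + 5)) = n^2 + 4*n - 5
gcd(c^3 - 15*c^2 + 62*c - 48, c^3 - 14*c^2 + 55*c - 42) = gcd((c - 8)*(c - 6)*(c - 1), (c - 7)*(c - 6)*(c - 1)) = c^2 - 7*c + 6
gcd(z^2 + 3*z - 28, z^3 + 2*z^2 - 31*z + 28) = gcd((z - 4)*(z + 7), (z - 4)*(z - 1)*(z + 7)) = z^2 + 3*z - 28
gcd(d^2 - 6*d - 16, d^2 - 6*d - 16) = d^2 - 6*d - 16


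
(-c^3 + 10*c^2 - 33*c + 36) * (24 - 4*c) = 4*c^4 - 64*c^3 + 372*c^2 - 936*c + 864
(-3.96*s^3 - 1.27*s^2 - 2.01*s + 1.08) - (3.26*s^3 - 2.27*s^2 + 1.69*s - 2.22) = -7.22*s^3 + 1.0*s^2 - 3.7*s + 3.3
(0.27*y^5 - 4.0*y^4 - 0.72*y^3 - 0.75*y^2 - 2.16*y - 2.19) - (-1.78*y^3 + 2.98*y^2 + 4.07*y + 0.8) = 0.27*y^5 - 4.0*y^4 + 1.06*y^3 - 3.73*y^2 - 6.23*y - 2.99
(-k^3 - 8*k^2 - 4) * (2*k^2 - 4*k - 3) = -2*k^5 - 12*k^4 + 35*k^3 + 16*k^2 + 16*k + 12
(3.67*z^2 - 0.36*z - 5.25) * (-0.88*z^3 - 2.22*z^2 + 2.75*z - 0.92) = -3.2296*z^5 - 7.8306*z^4 + 15.5117*z^3 + 7.2886*z^2 - 14.1063*z + 4.83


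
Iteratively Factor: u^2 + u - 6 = (u + 3)*(u - 2)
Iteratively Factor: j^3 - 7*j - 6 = (j - 3)*(j^2 + 3*j + 2) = (j - 3)*(j + 1)*(j + 2)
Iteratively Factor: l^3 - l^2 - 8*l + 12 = (l - 2)*(l^2 + l - 6) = (l - 2)*(l + 3)*(l - 2)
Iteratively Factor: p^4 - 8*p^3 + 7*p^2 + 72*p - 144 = (p + 3)*(p^3 - 11*p^2 + 40*p - 48) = (p - 4)*(p + 3)*(p^2 - 7*p + 12) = (p - 4)^2*(p + 3)*(p - 3)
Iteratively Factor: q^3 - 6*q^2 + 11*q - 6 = (q - 3)*(q^2 - 3*q + 2) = (q - 3)*(q - 1)*(q - 2)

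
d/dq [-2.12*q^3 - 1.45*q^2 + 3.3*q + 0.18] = -6.36*q^2 - 2.9*q + 3.3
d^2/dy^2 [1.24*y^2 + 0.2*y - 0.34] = 2.48000000000000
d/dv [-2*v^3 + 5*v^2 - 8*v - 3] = -6*v^2 + 10*v - 8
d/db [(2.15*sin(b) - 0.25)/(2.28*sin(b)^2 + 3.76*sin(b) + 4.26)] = (-4.902*sin(b)^2 + 1.14*sin(b) + 10.099)*cos(b)/(5.1984*sin(b)^4 + 17.1456*sin(b)^3 + 33.5632*sin(b)^2 + 32.0352*sin(b) + 18.1476)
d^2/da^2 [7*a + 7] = 0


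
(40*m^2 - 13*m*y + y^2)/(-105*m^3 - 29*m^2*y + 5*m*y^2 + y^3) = (-8*m + y)/(21*m^2 + 10*m*y + y^2)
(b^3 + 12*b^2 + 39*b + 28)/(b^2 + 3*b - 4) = (b^2 + 8*b + 7)/(b - 1)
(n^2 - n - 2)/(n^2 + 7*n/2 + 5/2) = 2*(n - 2)/(2*n + 5)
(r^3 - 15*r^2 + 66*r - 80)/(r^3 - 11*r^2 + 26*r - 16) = (r - 5)/(r - 1)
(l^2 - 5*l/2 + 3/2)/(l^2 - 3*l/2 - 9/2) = (-2*l^2 + 5*l - 3)/(-2*l^2 + 3*l + 9)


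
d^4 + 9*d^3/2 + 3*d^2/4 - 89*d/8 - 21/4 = (d - 3/2)*(d + 1/2)*(d + 2)*(d + 7/2)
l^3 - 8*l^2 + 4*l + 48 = (l - 6)*(l - 4)*(l + 2)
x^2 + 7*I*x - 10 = (x + 2*I)*(x + 5*I)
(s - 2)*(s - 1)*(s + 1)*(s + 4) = s^4 + 2*s^3 - 9*s^2 - 2*s + 8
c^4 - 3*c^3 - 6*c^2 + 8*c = c*(c - 4)*(c - 1)*(c + 2)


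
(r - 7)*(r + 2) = r^2 - 5*r - 14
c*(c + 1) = c^2 + c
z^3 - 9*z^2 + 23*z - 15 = (z - 5)*(z - 3)*(z - 1)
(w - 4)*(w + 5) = w^2 + w - 20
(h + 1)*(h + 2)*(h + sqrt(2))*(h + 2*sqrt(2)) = h^4 + 3*h^3 + 3*sqrt(2)*h^3 + 6*h^2 + 9*sqrt(2)*h^2 + 6*sqrt(2)*h + 12*h + 8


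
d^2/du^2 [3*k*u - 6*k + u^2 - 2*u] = 2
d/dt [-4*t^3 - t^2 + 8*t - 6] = -12*t^2 - 2*t + 8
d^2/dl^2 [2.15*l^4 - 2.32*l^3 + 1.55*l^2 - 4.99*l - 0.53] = 25.8*l^2 - 13.92*l + 3.1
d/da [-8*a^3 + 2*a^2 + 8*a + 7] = -24*a^2 + 4*a + 8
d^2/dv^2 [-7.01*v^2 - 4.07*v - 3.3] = -14.0200000000000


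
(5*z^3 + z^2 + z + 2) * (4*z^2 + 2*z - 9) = 20*z^5 + 14*z^4 - 39*z^3 + z^2 - 5*z - 18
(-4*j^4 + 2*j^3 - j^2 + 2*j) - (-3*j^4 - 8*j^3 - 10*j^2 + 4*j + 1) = -j^4 + 10*j^3 + 9*j^2 - 2*j - 1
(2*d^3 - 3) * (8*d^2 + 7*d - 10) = 16*d^5 + 14*d^4 - 20*d^3 - 24*d^2 - 21*d + 30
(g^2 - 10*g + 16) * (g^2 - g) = g^4 - 11*g^3 + 26*g^2 - 16*g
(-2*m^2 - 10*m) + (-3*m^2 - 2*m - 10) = -5*m^2 - 12*m - 10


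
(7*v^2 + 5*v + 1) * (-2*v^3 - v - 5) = -14*v^5 - 10*v^4 - 9*v^3 - 40*v^2 - 26*v - 5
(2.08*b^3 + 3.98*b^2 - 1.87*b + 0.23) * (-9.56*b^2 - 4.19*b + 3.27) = -19.8848*b^5 - 46.764*b^4 + 8.0026*b^3 + 18.6511*b^2 - 7.0786*b + 0.7521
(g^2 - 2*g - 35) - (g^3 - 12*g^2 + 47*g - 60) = -g^3 + 13*g^2 - 49*g + 25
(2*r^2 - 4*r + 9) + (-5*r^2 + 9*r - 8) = -3*r^2 + 5*r + 1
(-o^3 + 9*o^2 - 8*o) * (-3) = 3*o^3 - 27*o^2 + 24*o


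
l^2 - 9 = (l - 3)*(l + 3)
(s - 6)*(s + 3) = s^2 - 3*s - 18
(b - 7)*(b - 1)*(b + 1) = b^3 - 7*b^2 - b + 7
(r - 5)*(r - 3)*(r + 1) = r^3 - 7*r^2 + 7*r + 15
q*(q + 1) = q^2 + q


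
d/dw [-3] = 0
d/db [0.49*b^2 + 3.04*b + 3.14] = 0.98*b + 3.04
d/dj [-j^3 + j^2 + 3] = j*(2 - 3*j)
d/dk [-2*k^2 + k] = 1 - 4*k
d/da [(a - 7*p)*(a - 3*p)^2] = (a - 3*p)*(3*a - 17*p)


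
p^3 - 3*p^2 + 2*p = p*(p - 2)*(p - 1)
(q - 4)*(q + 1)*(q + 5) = q^3 + 2*q^2 - 19*q - 20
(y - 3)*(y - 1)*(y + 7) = y^3 + 3*y^2 - 25*y + 21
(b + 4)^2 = b^2 + 8*b + 16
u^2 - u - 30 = (u - 6)*(u + 5)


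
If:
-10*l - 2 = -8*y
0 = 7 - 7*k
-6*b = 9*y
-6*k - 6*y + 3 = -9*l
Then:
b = -6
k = 1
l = 3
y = 4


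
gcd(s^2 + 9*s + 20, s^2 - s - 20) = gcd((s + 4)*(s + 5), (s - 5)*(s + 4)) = s + 4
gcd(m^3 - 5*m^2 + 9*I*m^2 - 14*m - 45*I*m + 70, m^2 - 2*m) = 1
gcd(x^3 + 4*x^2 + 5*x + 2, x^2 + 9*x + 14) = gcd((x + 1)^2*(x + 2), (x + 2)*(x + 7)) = x + 2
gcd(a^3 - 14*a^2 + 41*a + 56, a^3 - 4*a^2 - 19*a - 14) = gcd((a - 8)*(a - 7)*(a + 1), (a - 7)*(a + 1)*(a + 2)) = a^2 - 6*a - 7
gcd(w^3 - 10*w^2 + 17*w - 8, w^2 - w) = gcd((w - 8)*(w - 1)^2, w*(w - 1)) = w - 1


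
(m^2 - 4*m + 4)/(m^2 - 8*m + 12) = (m - 2)/(m - 6)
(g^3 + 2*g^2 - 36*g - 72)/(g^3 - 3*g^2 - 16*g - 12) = (g + 6)/(g + 1)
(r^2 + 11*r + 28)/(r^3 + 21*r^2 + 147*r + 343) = (r + 4)/(r^2 + 14*r + 49)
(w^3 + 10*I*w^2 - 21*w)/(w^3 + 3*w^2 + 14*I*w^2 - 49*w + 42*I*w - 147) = w*(w + 3*I)/(w^2 + w*(3 + 7*I) + 21*I)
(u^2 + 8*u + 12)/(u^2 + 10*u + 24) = (u + 2)/(u + 4)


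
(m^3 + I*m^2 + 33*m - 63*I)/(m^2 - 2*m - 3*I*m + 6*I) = (m^2 + 4*I*m + 21)/(m - 2)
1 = 1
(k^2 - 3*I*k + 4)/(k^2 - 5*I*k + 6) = (k - 4*I)/(k - 6*I)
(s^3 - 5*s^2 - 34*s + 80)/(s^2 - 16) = (s^3 - 5*s^2 - 34*s + 80)/(s^2 - 16)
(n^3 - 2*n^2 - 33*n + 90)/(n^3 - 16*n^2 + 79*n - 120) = (n + 6)/(n - 8)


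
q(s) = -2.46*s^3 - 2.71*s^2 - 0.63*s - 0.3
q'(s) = -7.38*s^2 - 5.42*s - 0.63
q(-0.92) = -0.10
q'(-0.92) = -1.89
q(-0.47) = -0.35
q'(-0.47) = 0.29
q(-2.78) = 33.36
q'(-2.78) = -42.60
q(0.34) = -0.92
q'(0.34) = -3.33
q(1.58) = -17.76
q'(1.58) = -27.62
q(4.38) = -261.76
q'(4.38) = -165.95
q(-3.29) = 60.04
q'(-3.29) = -62.68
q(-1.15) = 0.58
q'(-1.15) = -4.16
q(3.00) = -93.00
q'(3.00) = -83.31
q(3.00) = -93.00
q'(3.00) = -83.31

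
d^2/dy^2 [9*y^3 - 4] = 54*y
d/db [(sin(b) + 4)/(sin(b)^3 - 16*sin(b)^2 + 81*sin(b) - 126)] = (-2*sin(b)^3 + 4*sin(b)^2 + 128*sin(b) - 450)*cos(b)/(sin(b)^3 - 16*sin(b)^2 + 81*sin(b) - 126)^2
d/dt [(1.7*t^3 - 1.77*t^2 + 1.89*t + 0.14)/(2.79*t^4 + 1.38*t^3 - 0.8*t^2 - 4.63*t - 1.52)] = (-4.743*t^6 + 9.8766*t^5 - 14.7367*t^4 - 22.5208*t^3 + 1.3755*t^2 + 5.6048*t - 2.2246)/(7.7841*t^8 + 7.7004*t^7 - 2.5596*t^6 - 28.0434*t^5 - 20.6204*t^4 + 3.2128*t^3 + 23.8689*t^2 + 14.0752*t + 2.3104)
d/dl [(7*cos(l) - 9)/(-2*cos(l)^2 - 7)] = (-14*cos(l)^2 + 36*cos(l) + 49)*sin(l)/(2*sin(l)^2 - 9)^2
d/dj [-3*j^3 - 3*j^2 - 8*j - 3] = -9*j^2 - 6*j - 8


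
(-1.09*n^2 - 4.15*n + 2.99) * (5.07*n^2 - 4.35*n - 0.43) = -5.5263*n^4 - 16.299*n^3 + 33.6805*n^2 - 11.222*n - 1.2857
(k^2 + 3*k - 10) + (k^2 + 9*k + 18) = 2*k^2 + 12*k + 8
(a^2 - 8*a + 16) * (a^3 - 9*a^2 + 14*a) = a^5 - 17*a^4 + 102*a^3 - 256*a^2 + 224*a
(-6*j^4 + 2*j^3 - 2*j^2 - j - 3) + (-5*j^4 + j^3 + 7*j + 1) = -11*j^4 + 3*j^3 - 2*j^2 + 6*j - 2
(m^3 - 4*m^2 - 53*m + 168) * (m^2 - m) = m^5 - 5*m^4 - 49*m^3 + 221*m^2 - 168*m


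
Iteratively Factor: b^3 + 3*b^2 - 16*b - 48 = (b - 4)*(b^2 + 7*b + 12) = (b - 4)*(b + 4)*(b + 3)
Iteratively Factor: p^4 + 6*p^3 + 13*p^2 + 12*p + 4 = (p + 1)*(p^3 + 5*p^2 + 8*p + 4) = (p + 1)*(p + 2)*(p^2 + 3*p + 2) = (p + 1)*(p + 2)^2*(p + 1)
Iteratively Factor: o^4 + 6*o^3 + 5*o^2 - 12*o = (o)*(o^3 + 6*o^2 + 5*o - 12) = o*(o + 3)*(o^2 + 3*o - 4) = o*(o + 3)*(o + 4)*(o - 1)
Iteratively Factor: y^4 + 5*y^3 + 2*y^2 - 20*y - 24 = (y - 2)*(y^3 + 7*y^2 + 16*y + 12) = (y - 2)*(y + 2)*(y^2 + 5*y + 6) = (y - 2)*(y + 2)^2*(y + 3)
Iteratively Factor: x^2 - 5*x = (x - 5)*(x)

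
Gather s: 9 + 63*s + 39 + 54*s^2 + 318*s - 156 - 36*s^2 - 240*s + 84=18*s^2 + 141*s - 24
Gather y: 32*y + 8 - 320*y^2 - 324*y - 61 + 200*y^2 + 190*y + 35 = -120*y^2 - 102*y - 18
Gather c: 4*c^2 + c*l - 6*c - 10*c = 4*c^2 + c*(l - 16)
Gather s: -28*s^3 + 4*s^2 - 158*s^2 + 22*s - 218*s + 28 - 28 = -28*s^3 - 154*s^2 - 196*s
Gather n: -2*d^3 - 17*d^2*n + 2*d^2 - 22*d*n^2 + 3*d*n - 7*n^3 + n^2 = -2*d^3 + 2*d^2 - 7*n^3 + n^2*(1 - 22*d) + n*(-17*d^2 + 3*d)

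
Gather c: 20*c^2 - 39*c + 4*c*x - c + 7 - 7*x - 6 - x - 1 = 20*c^2 + c*(4*x - 40) - 8*x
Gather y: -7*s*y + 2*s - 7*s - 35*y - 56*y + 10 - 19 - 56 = -5*s + y*(-7*s - 91) - 65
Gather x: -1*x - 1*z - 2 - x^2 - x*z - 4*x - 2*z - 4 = -x^2 + x*(-z - 5) - 3*z - 6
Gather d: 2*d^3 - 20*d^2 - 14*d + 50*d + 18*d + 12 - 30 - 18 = 2*d^3 - 20*d^2 + 54*d - 36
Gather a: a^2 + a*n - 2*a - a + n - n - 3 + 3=a^2 + a*(n - 3)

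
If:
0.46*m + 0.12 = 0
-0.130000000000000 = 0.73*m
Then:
No Solution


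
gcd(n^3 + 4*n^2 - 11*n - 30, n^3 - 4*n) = n + 2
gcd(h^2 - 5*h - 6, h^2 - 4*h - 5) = h + 1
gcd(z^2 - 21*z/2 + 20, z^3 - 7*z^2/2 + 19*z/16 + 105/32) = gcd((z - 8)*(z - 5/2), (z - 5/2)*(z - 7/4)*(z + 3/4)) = z - 5/2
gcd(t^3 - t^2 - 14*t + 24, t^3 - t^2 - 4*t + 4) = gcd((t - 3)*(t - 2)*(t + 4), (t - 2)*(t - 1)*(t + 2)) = t - 2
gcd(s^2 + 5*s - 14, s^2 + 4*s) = 1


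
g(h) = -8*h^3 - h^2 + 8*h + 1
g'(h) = -24*h^2 - 2*h + 8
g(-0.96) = -0.52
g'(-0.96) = -12.20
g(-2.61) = 115.54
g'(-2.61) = -150.27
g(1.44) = -13.44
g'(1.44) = -44.65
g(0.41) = 3.56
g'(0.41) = 3.15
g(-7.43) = 3167.73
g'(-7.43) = -1302.06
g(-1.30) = 6.49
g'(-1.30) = -29.96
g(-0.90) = -1.18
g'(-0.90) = -9.64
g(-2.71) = 131.20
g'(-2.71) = -162.84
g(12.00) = -13871.00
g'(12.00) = -3472.00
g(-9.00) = 5680.00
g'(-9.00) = -1918.00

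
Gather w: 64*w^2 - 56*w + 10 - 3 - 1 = 64*w^2 - 56*w + 6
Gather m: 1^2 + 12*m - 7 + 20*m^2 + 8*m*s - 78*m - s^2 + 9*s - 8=20*m^2 + m*(8*s - 66) - s^2 + 9*s - 14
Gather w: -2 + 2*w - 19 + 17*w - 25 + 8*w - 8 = 27*w - 54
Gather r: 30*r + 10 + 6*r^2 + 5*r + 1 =6*r^2 + 35*r + 11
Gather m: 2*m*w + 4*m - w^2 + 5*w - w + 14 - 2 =m*(2*w + 4) - w^2 + 4*w + 12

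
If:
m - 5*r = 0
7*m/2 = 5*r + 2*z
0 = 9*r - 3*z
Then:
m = 0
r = 0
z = 0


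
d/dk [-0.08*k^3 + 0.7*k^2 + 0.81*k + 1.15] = -0.24*k^2 + 1.4*k + 0.81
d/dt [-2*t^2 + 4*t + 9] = 4 - 4*t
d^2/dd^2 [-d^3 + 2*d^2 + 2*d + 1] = 4 - 6*d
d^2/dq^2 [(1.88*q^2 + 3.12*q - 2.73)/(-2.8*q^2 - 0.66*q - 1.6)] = (-41.97312*q^3 + 178.9536*q^2 + 114.13584*q - 25.118584)/(21.952*q^6 + 15.5232*q^5 + 41.29104*q^4 + 18.028296*q^3 + 23.59488*q^2 + 5.0688*q + 4.096)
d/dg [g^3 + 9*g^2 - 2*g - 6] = 3*g^2 + 18*g - 2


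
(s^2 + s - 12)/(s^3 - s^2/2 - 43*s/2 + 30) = 2*(s^2 + s - 12)/(2*s^3 - s^2 - 43*s + 60)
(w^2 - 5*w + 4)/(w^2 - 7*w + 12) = (w - 1)/(w - 3)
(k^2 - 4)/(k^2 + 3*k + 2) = (k - 2)/(k + 1)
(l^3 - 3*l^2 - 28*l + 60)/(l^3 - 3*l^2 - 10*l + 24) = (l^2 - l - 30)/(l^2 - l - 12)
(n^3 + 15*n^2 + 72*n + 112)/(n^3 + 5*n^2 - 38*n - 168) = (n + 4)/(n - 6)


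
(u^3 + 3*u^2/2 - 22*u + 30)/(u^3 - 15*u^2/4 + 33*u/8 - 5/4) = 4*(2*u^2 + 7*u - 30)/(8*u^2 - 14*u + 5)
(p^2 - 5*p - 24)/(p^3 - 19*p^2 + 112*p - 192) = (p + 3)/(p^2 - 11*p + 24)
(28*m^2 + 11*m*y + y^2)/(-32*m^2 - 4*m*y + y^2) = (7*m + y)/(-8*m + y)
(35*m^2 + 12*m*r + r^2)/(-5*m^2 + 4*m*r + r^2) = (7*m + r)/(-m + r)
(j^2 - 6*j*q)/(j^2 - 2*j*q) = (j - 6*q)/(j - 2*q)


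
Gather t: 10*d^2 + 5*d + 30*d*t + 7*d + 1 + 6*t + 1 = 10*d^2 + 12*d + t*(30*d + 6) + 2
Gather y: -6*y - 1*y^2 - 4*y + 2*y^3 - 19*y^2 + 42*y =2*y^3 - 20*y^2 + 32*y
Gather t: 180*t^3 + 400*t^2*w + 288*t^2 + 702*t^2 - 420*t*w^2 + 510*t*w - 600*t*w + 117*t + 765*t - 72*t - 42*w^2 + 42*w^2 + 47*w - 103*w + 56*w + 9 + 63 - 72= 180*t^3 + t^2*(400*w + 990) + t*(-420*w^2 - 90*w + 810)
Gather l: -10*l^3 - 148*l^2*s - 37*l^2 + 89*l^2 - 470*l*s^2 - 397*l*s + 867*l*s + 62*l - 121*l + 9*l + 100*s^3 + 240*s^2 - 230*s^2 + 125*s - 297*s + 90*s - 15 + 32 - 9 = -10*l^3 + l^2*(52 - 148*s) + l*(-470*s^2 + 470*s - 50) + 100*s^3 + 10*s^2 - 82*s + 8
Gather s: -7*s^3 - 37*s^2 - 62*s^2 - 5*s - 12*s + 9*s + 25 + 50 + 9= -7*s^3 - 99*s^2 - 8*s + 84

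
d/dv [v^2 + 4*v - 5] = 2*v + 4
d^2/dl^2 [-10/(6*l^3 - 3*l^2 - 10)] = 60*(12*l^2*(3*l - 1)^2 + (6*l - 1)*(-6*l^3 + 3*l^2 + 10))/(-6*l^3 + 3*l^2 + 10)^3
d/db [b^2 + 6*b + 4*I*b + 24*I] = 2*b + 6 + 4*I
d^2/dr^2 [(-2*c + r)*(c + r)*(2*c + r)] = 2*c + 6*r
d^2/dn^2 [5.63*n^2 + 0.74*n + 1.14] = 11.2600000000000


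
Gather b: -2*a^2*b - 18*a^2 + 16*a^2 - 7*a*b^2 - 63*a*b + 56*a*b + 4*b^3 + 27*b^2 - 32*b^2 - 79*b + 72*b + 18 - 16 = -2*a^2 + 4*b^3 + b^2*(-7*a - 5) + b*(-2*a^2 - 7*a - 7) + 2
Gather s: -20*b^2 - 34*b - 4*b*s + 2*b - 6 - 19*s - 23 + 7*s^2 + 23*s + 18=-20*b^2 - 32*b + 7*s^2 + s*(4 - 4*b) - 11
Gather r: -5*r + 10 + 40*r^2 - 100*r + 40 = 40*r^2 - 105*r + 50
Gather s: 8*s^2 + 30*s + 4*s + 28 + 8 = 8*s^2 + 34*s + 36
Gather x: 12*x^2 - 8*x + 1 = 12*x^2 - 8*x + 1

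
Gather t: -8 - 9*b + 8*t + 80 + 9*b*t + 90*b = 81*b + t*(9*b + 8) + 72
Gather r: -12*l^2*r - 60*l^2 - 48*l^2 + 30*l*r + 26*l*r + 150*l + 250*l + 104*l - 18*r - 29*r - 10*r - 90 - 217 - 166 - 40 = -108*l^2 + 504*l + r*(-12*l^2 + 56*l - 57) - 513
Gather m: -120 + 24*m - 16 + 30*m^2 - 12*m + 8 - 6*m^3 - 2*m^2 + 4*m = -6*m^3 + 28*m^2 + 16*m - 128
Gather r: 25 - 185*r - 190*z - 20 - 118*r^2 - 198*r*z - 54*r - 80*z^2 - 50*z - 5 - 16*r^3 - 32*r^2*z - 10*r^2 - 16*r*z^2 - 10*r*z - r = -16*r^3 + r^2*(-32*z - 128) + r*(-16*z^2 - 208*z - 240) - 80*z^2 - 240*z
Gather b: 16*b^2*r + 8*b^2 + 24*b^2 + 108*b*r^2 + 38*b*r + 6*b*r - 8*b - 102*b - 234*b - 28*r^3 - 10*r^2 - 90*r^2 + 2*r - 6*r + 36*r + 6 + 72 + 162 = b^2*(16*r + 32) + b*(108*r^2 + 44*r - 344) - 28*r^3 - 100*r^2 + 32*r + 240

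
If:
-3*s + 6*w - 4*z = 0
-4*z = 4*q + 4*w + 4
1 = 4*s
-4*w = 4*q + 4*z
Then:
No Solution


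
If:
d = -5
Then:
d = -5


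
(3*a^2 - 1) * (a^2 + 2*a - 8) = 3*a^4 + 6*a^3 - 25*a^2 - 2*a + 8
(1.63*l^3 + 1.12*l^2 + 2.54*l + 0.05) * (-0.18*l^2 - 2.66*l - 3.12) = -0.2934*l^5 - 4.5374*l^4 - 8.522*l^3 - 10.2598*l^2 - 8.0578*l - 0.156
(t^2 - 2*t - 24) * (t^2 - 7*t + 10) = t^4 - 9*t^3 + 148*t - 240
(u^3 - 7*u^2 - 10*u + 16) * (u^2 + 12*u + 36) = u^5 + 5*u^4 - 58*u^3 - 356*u^2 - 168*u + 576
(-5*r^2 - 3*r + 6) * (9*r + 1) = -45*r^3 - 32*r^2 + 51*r + 6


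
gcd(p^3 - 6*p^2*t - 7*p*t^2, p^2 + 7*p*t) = p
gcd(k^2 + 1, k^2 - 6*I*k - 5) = k - I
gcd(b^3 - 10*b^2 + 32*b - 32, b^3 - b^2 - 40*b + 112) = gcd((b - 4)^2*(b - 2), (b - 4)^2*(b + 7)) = b^2 - 8*b + 16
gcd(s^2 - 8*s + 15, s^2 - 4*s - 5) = s - 5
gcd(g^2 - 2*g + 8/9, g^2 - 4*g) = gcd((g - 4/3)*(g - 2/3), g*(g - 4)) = 1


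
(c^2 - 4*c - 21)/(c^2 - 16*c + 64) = (c^2 - 4*c - 21)/(c^2 - 16*c + 64)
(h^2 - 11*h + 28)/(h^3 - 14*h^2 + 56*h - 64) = (h - 7)/(h^2 - 10*h + 16)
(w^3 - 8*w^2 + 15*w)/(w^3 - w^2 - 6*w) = (w - 5)/(w + 2)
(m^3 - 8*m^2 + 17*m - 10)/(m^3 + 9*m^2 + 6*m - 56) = (m^2 - 6*m + 5)/(m^2 + 11*m + 28)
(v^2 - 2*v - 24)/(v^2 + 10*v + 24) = (v - 6)/(v + 6)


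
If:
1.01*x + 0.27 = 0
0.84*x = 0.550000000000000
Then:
No Solution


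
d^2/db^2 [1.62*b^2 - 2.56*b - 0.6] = 3.24000000000000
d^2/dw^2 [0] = 0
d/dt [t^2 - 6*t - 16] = 2*t - 6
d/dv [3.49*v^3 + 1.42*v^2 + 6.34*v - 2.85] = 10.47*v^2 + 2.84*v + 6.34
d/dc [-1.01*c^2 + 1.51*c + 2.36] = 1.51 - 2.02*c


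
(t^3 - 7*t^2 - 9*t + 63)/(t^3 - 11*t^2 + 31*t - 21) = (t + 3)/(t - 1)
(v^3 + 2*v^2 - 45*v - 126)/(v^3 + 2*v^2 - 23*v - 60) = (v^2 - v - 42)/(v^2 - v - 20)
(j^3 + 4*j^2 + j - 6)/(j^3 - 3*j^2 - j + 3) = (j^2 + 5*j + 6)/(j^2 - 2*j - 3)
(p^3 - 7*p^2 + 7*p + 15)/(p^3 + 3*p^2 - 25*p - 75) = (p^2 - 2*p - 3)/(p^2 + 8*p + 15)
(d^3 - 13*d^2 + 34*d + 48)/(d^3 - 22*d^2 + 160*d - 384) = (d + 1)/(d - 8)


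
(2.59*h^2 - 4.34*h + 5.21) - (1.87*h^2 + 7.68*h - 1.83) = 0.72*h^2 - 12.02*h + 7.04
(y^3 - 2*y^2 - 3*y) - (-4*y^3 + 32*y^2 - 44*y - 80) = 5*y^3 - 34*y^2 + 41*y + 80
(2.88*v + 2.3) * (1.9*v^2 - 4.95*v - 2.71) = 5.472*v^3 - 9.886*v^2 - 19.1898*v - 6.233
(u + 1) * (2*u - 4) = 2*u^2 - 2*u - 4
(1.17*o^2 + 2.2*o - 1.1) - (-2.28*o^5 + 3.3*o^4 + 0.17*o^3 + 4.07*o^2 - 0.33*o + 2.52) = 2.28*o^5 - 3.3*o^4 - 0.17*o^3 - 2.9*o^2 + 2.53*o - 3.62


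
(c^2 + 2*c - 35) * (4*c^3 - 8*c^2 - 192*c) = 4*c^5 - 348*c^3 - 104*c^2 + 6720*c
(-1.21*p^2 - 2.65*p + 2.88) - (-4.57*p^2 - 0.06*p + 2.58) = 3.36*p^2 - 2.59*p + 0.3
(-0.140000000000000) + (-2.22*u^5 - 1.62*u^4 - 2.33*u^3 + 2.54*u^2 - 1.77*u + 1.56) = -2.22*u^5 - 1.62*u^4 - 2.33*u^3 + 2.54*u^2 - 1.77*u + 1.42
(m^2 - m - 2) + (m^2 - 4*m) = 2*m^2 - 5*m - 2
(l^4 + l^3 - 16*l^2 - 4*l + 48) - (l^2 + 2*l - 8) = l^4 + l^3 - 17*l^2 - 6*l + 56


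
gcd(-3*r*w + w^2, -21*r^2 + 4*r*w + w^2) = 3*r - w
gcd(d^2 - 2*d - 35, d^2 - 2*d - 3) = 1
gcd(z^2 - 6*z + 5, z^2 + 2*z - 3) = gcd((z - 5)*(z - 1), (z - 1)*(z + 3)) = z - 1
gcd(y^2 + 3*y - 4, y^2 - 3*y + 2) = y - 1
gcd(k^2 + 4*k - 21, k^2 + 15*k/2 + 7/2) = k + 7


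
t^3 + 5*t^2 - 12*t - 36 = (t - 3)*(t + 2)*(t + 6)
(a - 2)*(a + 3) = a^2 + a - 6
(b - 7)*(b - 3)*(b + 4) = b^3 - 6*b^2 - 19*b + 84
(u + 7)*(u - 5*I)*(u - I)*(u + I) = u^4 + 7*u^3 - 5*I*u^3 + u^2 - 35*I*u^2 + 7*u - 5*I*u - 35*I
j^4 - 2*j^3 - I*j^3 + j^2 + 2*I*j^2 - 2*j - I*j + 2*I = (j - 2)*(j - I)^2*(j + I)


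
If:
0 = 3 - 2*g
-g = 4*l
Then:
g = 3/2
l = -3/8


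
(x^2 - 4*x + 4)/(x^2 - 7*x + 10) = (x - 2)/(x - 5)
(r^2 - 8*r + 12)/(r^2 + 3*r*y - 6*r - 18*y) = (r - 2)/(r + 3*y)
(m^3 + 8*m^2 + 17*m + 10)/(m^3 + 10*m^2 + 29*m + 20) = (m + 2)/(m + 4)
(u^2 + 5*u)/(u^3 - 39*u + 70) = u*(u + 5)/(u^3 - 39*u + 70)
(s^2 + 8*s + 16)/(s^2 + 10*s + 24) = (s + 4)/(s + 6)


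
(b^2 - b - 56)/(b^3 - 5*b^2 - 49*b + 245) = (b - 8)/(b^2 - 12*b + 35)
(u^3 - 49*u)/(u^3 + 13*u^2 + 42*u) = (u - 7)/(u + 6)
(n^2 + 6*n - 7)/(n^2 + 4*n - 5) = (n + 7)/(n + 5)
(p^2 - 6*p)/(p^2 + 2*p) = (p - 6)/(p + 2)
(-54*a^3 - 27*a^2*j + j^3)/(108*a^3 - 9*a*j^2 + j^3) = (-3*a - j)/(6*a - j)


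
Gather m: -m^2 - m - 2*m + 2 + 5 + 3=-m^2 - 3*m + 10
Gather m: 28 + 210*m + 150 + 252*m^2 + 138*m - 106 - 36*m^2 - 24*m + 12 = 216*m^2 + 324*m + 84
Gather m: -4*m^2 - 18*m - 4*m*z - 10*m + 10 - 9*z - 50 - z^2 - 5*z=-4*m^2 + m*(-4*z - 28) - z^2 - 14*z - 40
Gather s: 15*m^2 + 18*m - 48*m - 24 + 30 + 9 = 15*m^2 - 30*m + 15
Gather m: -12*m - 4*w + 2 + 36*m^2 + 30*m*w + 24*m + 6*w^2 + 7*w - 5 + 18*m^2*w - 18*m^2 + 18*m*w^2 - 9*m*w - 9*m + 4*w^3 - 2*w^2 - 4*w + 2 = m^2*(18*w + 18) + m*(18*w^2 + 21*w + 3) + 4*w^3 + 4*w^2 - w - 1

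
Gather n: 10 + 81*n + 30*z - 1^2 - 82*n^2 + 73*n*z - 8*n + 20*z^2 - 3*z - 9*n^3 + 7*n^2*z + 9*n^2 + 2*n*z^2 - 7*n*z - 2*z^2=-9*n^3 + n^2*(7*z - 73) + n*(2*z^2 + 66*z + 73) + 18*z^2 + 27*z + 9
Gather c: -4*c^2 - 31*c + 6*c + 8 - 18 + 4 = -4*c^2 - 25*c - 6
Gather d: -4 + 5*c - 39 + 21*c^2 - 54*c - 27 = 21*c^2 - 49*c - 70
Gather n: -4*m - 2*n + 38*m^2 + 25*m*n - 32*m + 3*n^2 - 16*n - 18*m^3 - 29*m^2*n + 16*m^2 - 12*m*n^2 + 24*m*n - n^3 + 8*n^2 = -18*m^3 + 54*m^2 - 36*m - n^3 + n^2*(11 - 12*m) + n*(-29*m^2 + 49*m - 18)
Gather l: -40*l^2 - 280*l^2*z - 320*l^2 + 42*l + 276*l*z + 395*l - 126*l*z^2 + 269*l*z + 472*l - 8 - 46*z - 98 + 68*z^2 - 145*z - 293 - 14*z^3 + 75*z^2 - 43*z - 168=l^2*(-280*z - 360) + l*(-126*z^2 + 545*z + 909) - 14*z^3 + 143*z^2 - 234*z - 567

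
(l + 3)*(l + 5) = l^2 + 8*l + 15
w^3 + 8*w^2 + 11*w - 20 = (w - 1)*(w + 4)*(w + 5)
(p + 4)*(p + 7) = p^2 + 11*p + 28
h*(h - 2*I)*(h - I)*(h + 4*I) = h^4 + I*h^3 + 10*h^2 - 8*I*h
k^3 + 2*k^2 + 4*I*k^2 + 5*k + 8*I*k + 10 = (k + 2)*(k - I)*(k + 5*I)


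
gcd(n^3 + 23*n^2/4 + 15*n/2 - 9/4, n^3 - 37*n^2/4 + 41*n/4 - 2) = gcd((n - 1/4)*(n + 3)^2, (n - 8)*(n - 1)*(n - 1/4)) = n - 1/4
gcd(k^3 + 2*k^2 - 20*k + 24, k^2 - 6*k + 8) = k - 2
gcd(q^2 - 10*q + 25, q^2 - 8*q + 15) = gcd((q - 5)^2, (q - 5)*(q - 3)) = q - 5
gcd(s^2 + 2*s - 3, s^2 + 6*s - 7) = s - 1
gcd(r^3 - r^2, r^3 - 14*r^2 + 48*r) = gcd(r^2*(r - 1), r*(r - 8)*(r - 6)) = r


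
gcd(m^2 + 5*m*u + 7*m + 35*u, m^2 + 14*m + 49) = m + 7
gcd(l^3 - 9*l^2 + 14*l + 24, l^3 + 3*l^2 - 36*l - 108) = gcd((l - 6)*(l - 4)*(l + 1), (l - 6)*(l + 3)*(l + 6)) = l - 6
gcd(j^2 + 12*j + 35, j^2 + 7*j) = j + 7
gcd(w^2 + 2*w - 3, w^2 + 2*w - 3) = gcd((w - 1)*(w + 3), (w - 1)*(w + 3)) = w^2 + 2*w - 3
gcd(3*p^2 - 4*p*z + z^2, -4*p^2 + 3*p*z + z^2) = -p + z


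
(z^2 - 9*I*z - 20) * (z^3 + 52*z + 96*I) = z^5 - 9*I*z^4 + 32*z^3 - 372*I*z^2 - 176*z - 1920*I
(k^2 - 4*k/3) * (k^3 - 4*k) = k^5 - 4*k^4/3 - 4*k^3 + 16*k^2/3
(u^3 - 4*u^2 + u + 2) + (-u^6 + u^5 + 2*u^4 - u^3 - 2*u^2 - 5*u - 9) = -u^6 + u^5 + 2*u^4 - 6*u^2 - 4*u - 7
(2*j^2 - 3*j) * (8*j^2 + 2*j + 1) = 16*j^4 - 20*j^3 - 4*j^2 - 3*j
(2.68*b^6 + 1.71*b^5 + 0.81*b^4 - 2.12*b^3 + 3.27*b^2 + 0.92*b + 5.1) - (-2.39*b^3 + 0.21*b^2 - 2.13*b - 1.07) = 2.68*b^6 + 1.71*b^5 + 0.81*b^4 + 0.27*b^3 + 3.06*b^2 + 3.05*b + 6.17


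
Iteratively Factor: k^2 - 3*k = (k - 3)*(k)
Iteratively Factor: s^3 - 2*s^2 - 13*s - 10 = (s + 1)*(s^2 - 3*s - 10) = (s - 5)*(s + 1)*(s + 2)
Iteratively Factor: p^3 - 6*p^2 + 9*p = (p)*(p^2 - 6*p + 9) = p*(p - 3)*(p - 3)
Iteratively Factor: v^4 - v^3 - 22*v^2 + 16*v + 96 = (v - 3)*(v^3 + 2*v^2 - 16*v - 32) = (v - 3)*(v + 2)*(v^2 - 16) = (v - 3)*(v + 2)*(v + 4)*(v - 4)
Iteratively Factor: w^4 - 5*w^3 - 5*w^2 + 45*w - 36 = (w + 3)*(w^3 - 8*w^2 + 19*w - 12) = (w - 4)*(w + 3)*(w^2 - 4*w + 3) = (w - 4)*(w - 1)*(w + 3)*(w - 3)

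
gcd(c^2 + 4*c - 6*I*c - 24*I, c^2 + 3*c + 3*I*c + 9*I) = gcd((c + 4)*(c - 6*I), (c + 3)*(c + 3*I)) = 1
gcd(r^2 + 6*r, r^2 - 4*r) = r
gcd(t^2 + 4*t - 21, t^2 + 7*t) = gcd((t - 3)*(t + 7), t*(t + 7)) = t + 7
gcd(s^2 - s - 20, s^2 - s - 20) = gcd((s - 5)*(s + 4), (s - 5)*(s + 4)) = s^2 - s - 20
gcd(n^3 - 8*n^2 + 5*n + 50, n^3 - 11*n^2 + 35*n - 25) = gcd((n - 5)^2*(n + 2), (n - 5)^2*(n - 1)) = n^2 - 10*n + 25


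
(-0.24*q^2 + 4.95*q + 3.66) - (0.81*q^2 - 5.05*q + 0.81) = -1.05*q^2 + 10.0*q + 2.85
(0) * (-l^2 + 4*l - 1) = 0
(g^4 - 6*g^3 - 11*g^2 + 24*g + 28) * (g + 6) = g^5 - 47*g^3 - 42*g^2 + 172*g + 168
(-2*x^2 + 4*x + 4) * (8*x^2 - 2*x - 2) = -16*x^4 + 36*x^3 + 28*x^2 - 16*x - 8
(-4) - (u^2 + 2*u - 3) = -u^2 - 2*u - 1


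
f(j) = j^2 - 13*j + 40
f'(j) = 2*j - 13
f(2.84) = 11.15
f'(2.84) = -7.32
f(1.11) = 26.80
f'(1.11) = -10.78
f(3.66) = 5.82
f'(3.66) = -5.68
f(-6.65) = 170.67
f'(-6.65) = -26.30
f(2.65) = 12.57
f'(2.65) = -7.70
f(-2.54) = 79.47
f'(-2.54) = -18.08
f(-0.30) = 43.99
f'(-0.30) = -13.60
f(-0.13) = 41.71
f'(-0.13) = -13.26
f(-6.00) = 154.00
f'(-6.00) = -25.00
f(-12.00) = 340.00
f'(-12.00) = -37.00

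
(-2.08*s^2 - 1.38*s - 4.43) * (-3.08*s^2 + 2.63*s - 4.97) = 6.4064*s^4 - 1.22*s^3 + 20.3526*s^2 - 4.7923*s + 22.0171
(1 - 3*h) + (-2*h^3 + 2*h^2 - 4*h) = -2*h^3 + 2*h^2 - 7*h + 1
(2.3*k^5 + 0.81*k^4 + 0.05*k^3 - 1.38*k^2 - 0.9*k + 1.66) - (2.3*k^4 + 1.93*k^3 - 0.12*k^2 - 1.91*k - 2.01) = 2.3*k^5 - 1.49*k^4 - 1.88*k^3 - 1.26*k^2 + 1.01*k + 3.67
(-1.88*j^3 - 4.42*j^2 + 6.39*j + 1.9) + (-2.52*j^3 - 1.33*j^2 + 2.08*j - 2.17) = -4.4*j^3 - 5.75*j^2 + 8.47*j - 0.27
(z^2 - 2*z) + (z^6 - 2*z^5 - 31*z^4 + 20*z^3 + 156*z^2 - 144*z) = z^6 - 2*z^5 - 31*z^4 + 20*z^3 + 157*z^2 - 146*z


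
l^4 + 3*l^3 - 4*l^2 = l^2*(l - 1)*(l + 4)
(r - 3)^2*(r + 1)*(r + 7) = r^4 + 2*r^3 - 32*r^2 + 30*r + 63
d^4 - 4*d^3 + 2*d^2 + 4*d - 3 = (d - 3)*(d - 1)^2*(d + 1)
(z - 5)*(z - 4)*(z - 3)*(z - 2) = z^4 - 14*z^3 + 71*z^2 - 154*z + 120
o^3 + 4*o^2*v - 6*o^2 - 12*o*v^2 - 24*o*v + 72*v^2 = (o - 6)*(o - 2*v)*(o + 6*v)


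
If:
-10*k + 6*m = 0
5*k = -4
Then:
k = -4/5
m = -4/3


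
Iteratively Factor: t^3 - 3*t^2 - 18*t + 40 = (t - 2)*(t^2 - t - 20) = (t - 5)*(t - 2)*(t + 4)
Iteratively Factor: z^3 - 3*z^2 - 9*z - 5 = (z + 1)*(z^2 - 4*z - 5) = (z - 5)*(z + 1)*(z + 1)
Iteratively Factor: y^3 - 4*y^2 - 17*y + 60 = (y - 5)*(y^2 + y - 12) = (y - 5)*(y - 3)*(y + 4)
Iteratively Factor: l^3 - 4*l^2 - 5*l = (l + 1)*(l^2 - 5*l) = l*(l + 1)*(l - 5)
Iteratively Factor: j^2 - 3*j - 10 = (j + 2)*(j - 5)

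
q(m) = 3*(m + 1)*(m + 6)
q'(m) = 6*m + 21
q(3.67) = 135.48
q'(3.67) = 43.02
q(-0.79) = 3.28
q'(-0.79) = 16.26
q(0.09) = 19.91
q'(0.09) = 21.54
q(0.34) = 25.49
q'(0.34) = 23.04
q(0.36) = 25.95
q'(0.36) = 23.16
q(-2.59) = -16.27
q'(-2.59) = 5.46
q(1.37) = 52.40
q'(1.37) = 29.22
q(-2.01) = -12.09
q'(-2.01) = 8.94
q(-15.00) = 378.00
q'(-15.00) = -69.00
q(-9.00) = 72.00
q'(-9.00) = -33.00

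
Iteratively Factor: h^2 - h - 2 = (h - 2)*(h + 1)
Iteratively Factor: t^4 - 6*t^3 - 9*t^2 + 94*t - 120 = (t - 5)*(t^3 - t^2 - 14*t + 24) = (t - 5)*(t + 4)*(t^2 - 5*t + 6) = (t - 5)*(t - 3)*(t + 4)*(t - 2)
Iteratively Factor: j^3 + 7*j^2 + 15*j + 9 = (j + 3)*(j^2 + 4*j + 3) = (j + 3)^2*(j + 1)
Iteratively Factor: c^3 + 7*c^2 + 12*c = (c + 3)*(c^2 + 4*c) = (c + 3)*(c + 4)*(c)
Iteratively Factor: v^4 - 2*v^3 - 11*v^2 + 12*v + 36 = (v - 3)*(v^3 + v^2 - 8*v - 12) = (v - 3)^2*(v^2 + 4*v + 4) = (v - 3)^2*(v + 2)*(v + 2)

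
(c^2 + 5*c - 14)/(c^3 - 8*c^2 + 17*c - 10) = (c + 7)/(c^2 - 6*c + 5)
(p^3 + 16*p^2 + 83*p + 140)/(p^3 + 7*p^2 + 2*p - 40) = (p + 7)/(p - 2)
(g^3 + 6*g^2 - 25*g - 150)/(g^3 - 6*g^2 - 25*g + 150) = (g + 6)/(g - 6)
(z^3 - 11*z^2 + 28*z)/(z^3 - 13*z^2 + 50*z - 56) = z/(z - 2)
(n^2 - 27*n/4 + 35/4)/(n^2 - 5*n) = (n - 7/4)/n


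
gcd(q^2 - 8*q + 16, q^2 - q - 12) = q - 4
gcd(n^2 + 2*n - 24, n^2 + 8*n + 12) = n + 6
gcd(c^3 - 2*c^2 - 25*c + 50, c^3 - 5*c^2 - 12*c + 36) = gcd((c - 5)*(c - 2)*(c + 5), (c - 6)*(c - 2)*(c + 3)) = c - 2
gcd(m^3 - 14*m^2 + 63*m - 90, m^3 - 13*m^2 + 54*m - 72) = m^2 - 9*m + 18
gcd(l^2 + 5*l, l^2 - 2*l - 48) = 1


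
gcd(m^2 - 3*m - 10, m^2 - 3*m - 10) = m^2 - 3*m - 10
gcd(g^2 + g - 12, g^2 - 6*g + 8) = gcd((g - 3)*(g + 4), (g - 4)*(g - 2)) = 1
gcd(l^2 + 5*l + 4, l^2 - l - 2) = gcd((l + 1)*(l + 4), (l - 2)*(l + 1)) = l + 1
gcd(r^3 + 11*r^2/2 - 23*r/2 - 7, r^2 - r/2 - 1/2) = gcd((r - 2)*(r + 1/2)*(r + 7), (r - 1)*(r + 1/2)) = r + 1/2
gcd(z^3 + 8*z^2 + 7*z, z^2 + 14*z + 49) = z + 7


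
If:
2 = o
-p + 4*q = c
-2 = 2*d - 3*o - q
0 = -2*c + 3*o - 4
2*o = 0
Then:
No Solution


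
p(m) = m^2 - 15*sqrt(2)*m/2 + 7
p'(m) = 2*m - 15*sqrt(2)/2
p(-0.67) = 14.56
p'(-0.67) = -11.95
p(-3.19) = 51.01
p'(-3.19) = -16.99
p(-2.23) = 35.63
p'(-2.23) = -15.07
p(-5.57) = 97.10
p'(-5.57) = -21.75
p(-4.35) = 72.06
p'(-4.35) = -19.31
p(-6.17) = 110.51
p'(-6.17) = -22.95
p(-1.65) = 27.22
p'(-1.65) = -13.91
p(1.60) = -7.41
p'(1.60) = -7.41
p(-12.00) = 278.28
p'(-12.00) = -34.61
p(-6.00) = 106.64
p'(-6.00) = -22.61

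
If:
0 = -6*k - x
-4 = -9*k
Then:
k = 4/9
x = -8/3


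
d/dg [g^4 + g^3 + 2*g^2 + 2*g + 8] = 4*g^3 + 3*g^2 + 4*g + 2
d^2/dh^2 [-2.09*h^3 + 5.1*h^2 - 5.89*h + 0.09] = 10.2 - 12.54*h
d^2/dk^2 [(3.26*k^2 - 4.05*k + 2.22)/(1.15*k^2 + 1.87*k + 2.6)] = (-24.73351*k^3 - 40.8687*k^2 + 101.30166*k + 85.708036)/(1.520875*k^6 + 7.419225*k^5 + 22.379805*k^4 + 40.087003*k^3 + 50.59782*k^2 + 37.9236*k + 17.576)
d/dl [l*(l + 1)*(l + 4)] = 3*l^2 + 10*l + 4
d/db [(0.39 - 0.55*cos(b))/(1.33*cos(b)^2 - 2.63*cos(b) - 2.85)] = (-0.7315*cos(b)^2 + 1.0374*cos(b) - 2.5932)*sin(b)/(1.7689*cos(b)^4 - 6.9958*cos(b)^3 - 0.664100000000001*cos(b)^2 + 14.991*cos(b) + 8.1225)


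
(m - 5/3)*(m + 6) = m^2 + 13*m/3 - 10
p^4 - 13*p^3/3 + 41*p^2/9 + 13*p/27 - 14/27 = (p - 7/3)*(p - 2)*(p - 1/3)*(p + 1/3)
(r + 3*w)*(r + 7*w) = r^2 + 10*r*w + 21*w^2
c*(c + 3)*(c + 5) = c^3 + 8*c^2 + 15*c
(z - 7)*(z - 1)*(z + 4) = z^3 - 4*z^2 - 25*z + 28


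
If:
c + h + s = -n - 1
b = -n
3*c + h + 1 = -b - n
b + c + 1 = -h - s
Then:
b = 0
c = s/2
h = -3*s/2 - 1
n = 0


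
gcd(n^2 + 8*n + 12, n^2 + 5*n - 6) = n + 6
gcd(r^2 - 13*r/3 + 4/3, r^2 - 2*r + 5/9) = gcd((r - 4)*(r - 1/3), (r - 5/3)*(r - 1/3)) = r - 1/3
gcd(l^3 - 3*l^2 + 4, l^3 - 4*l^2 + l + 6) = l^2 - l - 2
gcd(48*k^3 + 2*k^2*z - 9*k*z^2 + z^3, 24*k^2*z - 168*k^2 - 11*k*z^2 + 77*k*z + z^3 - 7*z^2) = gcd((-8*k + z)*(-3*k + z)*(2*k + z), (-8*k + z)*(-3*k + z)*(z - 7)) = 24*k^2 - 11*k*z + z^2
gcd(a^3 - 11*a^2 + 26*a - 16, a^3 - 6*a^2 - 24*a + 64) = a^2 - 10*a + 16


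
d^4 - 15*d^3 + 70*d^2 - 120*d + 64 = (d - 8)*(d - 4)*(d - 2)*(d - 1)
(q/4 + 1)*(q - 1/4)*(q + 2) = q^3/4 + 23*q^2/16 + 13*q/8 - 1/2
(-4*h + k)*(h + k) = -4*h^2 - 3*h*k + k^2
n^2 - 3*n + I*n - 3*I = (n - 3)*(n + I)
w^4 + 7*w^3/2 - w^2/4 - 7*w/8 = w*(w - 1/2)*(w + 1/2)*(w + 7/2)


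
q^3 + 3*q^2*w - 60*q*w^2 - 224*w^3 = (q - 8*w)*(q + 4*w)*(q + 7*w)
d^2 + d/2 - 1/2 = (d - 1/2)*(d + 1)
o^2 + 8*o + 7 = (o + 1)*(o + 7)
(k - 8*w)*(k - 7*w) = k^2 - 15*k*w + 56*w^2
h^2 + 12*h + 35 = (h + 5)*(h + 7)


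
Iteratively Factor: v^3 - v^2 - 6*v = (v + 2)*(v^2 - 3*v) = (v - 3)*(v + 2)*(v)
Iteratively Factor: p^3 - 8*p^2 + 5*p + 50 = (p + 2)*(p^2 - 10*p + 25) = (p - 5)*(p + 2)*(p - 5)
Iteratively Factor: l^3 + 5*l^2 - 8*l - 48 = (l - 3)*(l^2 + 8*l + 16) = (l - 3)*(l + 4)*(l + 4)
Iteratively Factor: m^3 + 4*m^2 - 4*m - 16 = (m + 4)*(m^2 - 4) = (m + 2)*(m + 4)*(m - 2)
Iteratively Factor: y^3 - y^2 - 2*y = (y + 1)*(y^2 - 2*y) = (y - 2)*(y + 1)*(y)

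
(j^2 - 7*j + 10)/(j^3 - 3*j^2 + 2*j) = (j - 5)/(j*(j - 1))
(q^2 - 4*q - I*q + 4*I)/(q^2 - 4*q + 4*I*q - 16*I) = (q - I)/(q + 4*I)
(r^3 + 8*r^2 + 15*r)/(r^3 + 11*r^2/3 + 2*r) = 3*(r + 5)/(3*r + 2)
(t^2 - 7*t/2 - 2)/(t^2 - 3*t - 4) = (t + 1/2)/(t + 1)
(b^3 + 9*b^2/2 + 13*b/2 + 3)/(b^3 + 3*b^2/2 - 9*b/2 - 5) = (2*b^2 + 7*b + 6)/(2*b^2 + b - 10)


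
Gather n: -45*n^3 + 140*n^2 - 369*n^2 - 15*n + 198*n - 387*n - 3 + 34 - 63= -45*n^3 - 229*n^2 - 204*n - 32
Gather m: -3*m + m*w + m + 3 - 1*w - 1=m*(w - 2) - w + 2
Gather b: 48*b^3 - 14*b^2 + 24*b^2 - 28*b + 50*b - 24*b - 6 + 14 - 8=48*b^3 + 10*b^2 - 2*b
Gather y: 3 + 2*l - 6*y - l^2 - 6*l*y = -l^2 + 2*l + y*(-6*l - 6) + 3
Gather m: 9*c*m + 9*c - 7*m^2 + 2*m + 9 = 9*c - 7*m^2 + m*(9*c + 2) + 9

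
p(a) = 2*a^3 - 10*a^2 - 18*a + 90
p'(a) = 6*a^2 - 20*a - 18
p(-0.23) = 93.59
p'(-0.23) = -13.08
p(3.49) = -9.60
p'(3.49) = -14.72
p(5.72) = 34.15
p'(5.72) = 63.91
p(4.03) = -14.05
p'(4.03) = -1.15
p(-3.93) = -115.11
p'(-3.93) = 153.27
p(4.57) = -10.22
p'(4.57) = 15.91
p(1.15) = 59.12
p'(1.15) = -33.06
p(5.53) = 22.88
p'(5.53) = 54.89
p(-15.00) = -8640.00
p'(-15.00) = 1632.00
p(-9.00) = -2016.00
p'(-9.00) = 648.00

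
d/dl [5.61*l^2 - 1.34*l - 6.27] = 11.22*l - 1.34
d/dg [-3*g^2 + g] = 1 - 6*g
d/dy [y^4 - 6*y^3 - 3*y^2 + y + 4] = 4*y^3 - 18*y^2 - 6*y + 1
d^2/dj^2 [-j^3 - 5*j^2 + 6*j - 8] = -6*j - 10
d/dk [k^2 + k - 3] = 2*k + 1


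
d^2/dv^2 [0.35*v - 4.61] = 0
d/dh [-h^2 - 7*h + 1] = -2*h - 7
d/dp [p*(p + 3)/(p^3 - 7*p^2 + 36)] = (-p^2*(p + 3)*(3*p - 14) + (2*p + 3)*(p^3 - 7*p^2 + 36))/(p^3 - 7*p^2 + 36)^2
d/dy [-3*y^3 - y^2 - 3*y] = -9*y^2 - 2*y - 3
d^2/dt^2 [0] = 0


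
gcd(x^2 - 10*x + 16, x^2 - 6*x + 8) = x - 2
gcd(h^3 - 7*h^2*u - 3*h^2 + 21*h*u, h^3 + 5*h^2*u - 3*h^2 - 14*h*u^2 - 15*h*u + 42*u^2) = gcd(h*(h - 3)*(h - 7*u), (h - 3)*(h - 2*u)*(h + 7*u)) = h - 3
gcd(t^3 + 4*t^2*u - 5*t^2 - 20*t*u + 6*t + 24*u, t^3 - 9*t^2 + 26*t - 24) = t^2 - 5*t + 6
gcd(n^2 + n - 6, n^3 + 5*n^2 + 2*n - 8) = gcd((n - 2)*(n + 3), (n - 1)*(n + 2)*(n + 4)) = 1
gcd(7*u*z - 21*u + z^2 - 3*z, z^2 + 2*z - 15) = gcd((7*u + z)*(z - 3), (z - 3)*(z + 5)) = z - 3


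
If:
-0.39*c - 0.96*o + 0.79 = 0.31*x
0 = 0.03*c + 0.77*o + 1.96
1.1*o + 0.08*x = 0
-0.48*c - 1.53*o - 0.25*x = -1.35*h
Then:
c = -14.68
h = -2.43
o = -1.97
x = 27.13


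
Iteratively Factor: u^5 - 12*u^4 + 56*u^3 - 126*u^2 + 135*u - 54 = (u - 1)*(u^4 - 11*u^3 + 45*u^2 - 81*u + 54) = (u - 3)*(u - 1)*(u^3 - 8*u^2 + 21*u - 18) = (u - 3)*(u - 2)*(u - 1)*(u^2 - 6*u + 9) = (u - 3)^2*(u - 2)*(u - 1)*(u - 3)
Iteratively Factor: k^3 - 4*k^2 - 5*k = (k)*(k^2 - 4*k - 5) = k*(k - 5)*(k + 1)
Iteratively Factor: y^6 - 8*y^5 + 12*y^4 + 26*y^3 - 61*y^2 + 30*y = (y)*(y^5 - 8*y^4 + 12*y^3 + 26*y^2 - 61*y + 30) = y*(y - 1)*(y^4 - 7*y^3 + 5*y^2 + 31*y - 30) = y*(y - 5)*(y - 1)*(y^3 - 2*y^2 - 5*y + 6) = y*(y - 5)*(y - 1)*(y + 2)*(y^2 - 4*y + 3) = y*(y - 5)*(y - 3)*(y - 1)*(y + 2)*(y - 1)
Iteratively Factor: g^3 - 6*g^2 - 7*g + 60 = (g - 5)*(g^2 - g - 12) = (g - 5)*(g + 3)*(g - 4)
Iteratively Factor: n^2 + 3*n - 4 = (n + 4)*(n - 1)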